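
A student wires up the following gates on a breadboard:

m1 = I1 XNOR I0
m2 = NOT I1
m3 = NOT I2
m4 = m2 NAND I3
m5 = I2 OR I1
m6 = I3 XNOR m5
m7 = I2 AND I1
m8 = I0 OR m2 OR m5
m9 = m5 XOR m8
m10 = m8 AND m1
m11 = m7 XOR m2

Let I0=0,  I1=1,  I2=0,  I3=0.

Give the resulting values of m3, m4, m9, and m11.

m3 = 1, m4 = 1, m9 = 0, m11 = 0

m2 = NOT I1 = NOT 1 = 0
m3 = NOT I2 = NOT 0 = 1
m4 = m2 NAND I3 = 0 NAND 0 = 1
m5 = I2 OR I1 = 0 OR 1 = 1
m7 = I2 AND I1 = 0 AND 1 = 0
m8 = I0 OR m2 OR m5 = 0 OR 0 OR 1 = 1
m9 = m5 XOR m8 = 1 XOR 1 = 0
m11 = m7 XOR m2 = 0 XOR 0 = 0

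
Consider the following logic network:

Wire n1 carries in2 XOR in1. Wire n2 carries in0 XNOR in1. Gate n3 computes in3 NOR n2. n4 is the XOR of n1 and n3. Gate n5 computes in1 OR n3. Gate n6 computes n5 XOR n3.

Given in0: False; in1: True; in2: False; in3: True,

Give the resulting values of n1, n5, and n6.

n1 = True, n5 = True, n6 = True

n1 = in2 XOR in1 = False XOR True = True
n2 = in0 XNOR in1 = False XNOR True = False
n3 = in3 NOR n2 = True NOR False = False
n5 = in1 OR n3 = True OR False = True
n6 = n5 XOR n3 = True XOR False = True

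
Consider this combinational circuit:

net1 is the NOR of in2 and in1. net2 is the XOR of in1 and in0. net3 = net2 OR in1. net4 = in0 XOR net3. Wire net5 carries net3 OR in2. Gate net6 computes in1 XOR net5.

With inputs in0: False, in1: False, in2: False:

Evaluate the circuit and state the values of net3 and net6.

net3 = False, net6 = False

net2 = in1 XOR in0 = False XOR False = False
net3 = net2 OR in1 = False OR False = False
net5 = net3 OR in2 = False OR False = False
net6 = in1 XOR net5 = False XOR False = False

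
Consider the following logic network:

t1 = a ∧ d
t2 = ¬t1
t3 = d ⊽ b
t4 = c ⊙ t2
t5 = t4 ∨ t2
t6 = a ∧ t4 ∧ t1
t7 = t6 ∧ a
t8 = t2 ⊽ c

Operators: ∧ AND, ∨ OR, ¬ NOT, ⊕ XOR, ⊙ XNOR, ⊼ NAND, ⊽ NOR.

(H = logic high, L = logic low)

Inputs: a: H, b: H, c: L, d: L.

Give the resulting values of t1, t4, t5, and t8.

t1 = L, t4 = L, t5 = H, t8 = L

t1 = a AND d = H AND L = L
t2 = NOT t1 = NOT L = H
t4 = c XNOR t2 = L XNOR H = L
t5 = t4 OR t2 = L OR H = H
t8 = t2 NOR c = H NOR L = L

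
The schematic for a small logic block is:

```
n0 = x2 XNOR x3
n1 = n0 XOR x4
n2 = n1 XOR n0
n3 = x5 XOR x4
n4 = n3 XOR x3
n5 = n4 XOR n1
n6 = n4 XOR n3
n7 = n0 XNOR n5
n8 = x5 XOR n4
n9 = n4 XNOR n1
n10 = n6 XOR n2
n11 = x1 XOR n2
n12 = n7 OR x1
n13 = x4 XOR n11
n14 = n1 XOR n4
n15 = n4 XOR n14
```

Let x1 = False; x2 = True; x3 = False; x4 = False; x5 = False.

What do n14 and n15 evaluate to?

n0 = x2 XNOR x3 = True XNOR False = False
n1 = n0 XOR x4 = False XOR False = False
n3 = x5 XOR x4 = False XOR False = False
n4 = n3 XOR x3 = False XOR False = False
n14 = n1 XOR n4 = False XOR False = False
n15 = n4 XOR n14 = False XOR False = False

n14 = False, n15 = False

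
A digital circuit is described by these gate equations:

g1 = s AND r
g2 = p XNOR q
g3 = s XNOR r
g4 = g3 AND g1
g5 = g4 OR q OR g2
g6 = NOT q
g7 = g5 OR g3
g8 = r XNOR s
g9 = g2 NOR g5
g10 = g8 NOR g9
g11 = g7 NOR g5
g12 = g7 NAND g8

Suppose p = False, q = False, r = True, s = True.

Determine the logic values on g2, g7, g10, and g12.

g1 = s AND r = True AND True = True
g2 = p XNOR q = False XNOR False = True
g3 = s XNOR r = True XNOR True = True
g4 = g3 AND g1 = True AND True = True
g5 = g4 OR q OR g2 = True OR False OR True = True
g7 = g5 OR g3 = True OR True = True
g8 = r XNOR s = True XNOR True = True
g9 = g2 NOR g5 = True NOR True = False
g10 = g8 NOR g9 = True NOR False = False
g12 = g7 NAND g8 = True NAND True = False

g2 = True, g7 = True, g10 = False, g12 = False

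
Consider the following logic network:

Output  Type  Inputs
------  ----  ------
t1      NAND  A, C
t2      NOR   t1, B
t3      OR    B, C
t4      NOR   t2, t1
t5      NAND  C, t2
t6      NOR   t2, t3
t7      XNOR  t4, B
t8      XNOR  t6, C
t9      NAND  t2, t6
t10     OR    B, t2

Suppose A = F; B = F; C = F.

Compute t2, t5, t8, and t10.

t1 = A NAND C = F NAND F = T
t2 = t1 NOR B = T NOR F = F
t3 = B OR C = F OR F = F
t5 = C NAND t2 = F NAND F = T
t6 = t2 NOR t3 = F NOR F = T
t8 = t6 XNOR C = T XNOR F = F
t10 = B OR t2 = F OR F = F

t2 = F, t5 = T, t8 = F, t10 = F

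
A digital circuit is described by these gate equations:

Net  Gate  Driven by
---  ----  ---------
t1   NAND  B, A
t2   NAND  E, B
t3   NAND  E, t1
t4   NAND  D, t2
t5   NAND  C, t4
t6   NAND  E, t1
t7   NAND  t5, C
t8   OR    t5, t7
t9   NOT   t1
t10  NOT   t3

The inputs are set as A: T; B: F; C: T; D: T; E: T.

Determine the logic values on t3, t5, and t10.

t1 = B NAND A = F NAND T = T
t2 = E NAND B = T NAND F = T
t3 = E NAND t1 = T NAND T = F
t4 = D NAND t2 = T NAND T = F
t5 = C NAND t4 = T NAND F = T
t10 = NOT t3 = NOT F = T

t3 = F, t5 = T, t10 = T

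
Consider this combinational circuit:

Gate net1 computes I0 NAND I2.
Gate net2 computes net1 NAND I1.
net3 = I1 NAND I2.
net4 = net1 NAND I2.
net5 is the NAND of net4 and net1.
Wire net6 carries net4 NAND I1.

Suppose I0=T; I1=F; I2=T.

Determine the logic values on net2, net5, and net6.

net1 = I0 NAND I2 = T NAND T = F
net2 = net1 NAND I1 = F NAND F = T
net4 = net1 NAND I2 = F NAND T = T
net5 = net4 NAND net1 = T NAND F = T
net6 = net4 NAND I1 = T NAND F = T

net2 = T, net5 = T, net6 = T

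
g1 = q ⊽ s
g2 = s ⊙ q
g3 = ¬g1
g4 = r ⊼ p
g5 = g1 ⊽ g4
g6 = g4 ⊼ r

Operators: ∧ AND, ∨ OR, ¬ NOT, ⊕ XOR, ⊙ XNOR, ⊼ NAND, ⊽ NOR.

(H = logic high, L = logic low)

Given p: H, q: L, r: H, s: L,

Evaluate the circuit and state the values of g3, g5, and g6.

g1 = q NOR s = L NOR L = H
g3 = NOT g1 = NOT H = L
g4 = r NAND p = H NAND H = L
g5 = g1 NOR g4 = H NOR L = L
g6 = g4 NAND r = L NAND H = H

g3 = L, g5 = L, g6 = H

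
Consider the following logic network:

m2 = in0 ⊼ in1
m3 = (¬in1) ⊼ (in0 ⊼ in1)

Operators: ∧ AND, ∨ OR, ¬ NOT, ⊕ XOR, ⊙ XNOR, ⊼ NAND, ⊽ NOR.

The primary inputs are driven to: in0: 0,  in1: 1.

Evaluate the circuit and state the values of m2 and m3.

m2 = 1, m3 = 1

m2 = 0 ⊼ 1 = 1
m3 = (¬1) ⊼ (0 ⊼ 1) = 1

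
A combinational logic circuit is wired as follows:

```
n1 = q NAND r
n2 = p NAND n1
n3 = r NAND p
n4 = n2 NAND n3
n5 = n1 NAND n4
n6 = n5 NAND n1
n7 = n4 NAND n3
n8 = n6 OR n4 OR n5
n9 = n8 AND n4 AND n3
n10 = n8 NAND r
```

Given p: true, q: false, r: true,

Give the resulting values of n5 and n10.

n5 = false, n10 = false

n1 = q NAND r = false NAND true = true
n2 = p NAND n1 = true NAND true = false
n3 = r NAND p = true NAND true = false
n4 = n2 NAND n3 = false NAND false = true
n5 = n1 NAND n4 = true NAND true = false
n6 = n5 NAND n1 = false NAND true = true
n8 = n6 OR n4 OR n5 = true OR true OR false = true
n10 = n8 NAND r = true NAND true = false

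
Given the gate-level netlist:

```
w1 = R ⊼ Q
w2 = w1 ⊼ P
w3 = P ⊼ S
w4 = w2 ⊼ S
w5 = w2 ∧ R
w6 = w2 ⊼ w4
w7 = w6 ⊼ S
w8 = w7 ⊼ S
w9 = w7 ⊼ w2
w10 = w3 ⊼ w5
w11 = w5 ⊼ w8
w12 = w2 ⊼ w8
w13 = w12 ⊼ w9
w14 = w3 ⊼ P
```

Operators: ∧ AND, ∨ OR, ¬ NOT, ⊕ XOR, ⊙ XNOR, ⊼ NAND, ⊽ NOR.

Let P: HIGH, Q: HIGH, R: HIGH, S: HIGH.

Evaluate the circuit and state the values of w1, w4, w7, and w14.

w1 = LOW; w4 = LOW; w7 = LOW; w14 = HIGH

w1 = R NAND Q = HIGH NAND HIGH = LOW
w2 = w1 NAND P = LOW NAND HIGH = HIGH
w3 = P NAND S = HIGH NAND HIGH = LOW
w4 = w2 NAND S = HIGH NAND HIGH = LOW
w6 = w2 NAND w4 = HIGH NAND LOW = HIGH
w7 = w6 NAND S = HIGH NAND HIGH = LOW
w14 = w3 NAND P = LOW NAND HIGH = HIGH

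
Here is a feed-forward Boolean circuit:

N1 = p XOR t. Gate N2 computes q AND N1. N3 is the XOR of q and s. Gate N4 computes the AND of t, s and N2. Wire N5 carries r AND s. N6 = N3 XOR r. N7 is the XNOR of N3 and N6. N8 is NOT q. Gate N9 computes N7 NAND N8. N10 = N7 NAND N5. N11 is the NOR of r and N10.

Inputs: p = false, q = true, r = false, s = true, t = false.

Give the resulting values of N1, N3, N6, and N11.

N1 = false  N3 = false  N6 = false  N11 = false

N1 = p XOR t = false XOR false = false
N3 = q XOR s = true XOR true = false
N5 = r AND s = false AND true = false
N6 = N3 XOR r = false XOR false = false
N7 = N3 XNOR N6 = false XNOR false = true
N10 = N7 NAND N5 = true NAND false = true
N11 = r NOR N10 = false NOR true = false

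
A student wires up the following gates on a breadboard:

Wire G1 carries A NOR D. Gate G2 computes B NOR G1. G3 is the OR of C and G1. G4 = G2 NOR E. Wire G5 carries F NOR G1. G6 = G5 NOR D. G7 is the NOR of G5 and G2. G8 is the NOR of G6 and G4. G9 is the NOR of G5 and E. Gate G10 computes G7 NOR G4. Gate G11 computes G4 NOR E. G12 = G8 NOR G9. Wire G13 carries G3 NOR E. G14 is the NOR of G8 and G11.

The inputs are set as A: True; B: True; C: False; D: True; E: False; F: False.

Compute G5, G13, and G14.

G5 = True  G13 = True  G14 = True

G1 = A NOR D = True NOR True = False
G2 = B NOR G1 = True NOR False = False
G3 = C OR G1 = False OR False = False
G4 = G2 NOR E = False NOR False = True
G5 = F NOR G1 = False NOR False = True
G6 = G5 NOR D = True NOR True = False
G8 = G6 NOR G4 = False NOR True = False
G11 = G4 NOR E = True NOR False = False
G13 = G3 NOR E = False NOR False = True
G14 = G8 NOR G11 = False NOR False = True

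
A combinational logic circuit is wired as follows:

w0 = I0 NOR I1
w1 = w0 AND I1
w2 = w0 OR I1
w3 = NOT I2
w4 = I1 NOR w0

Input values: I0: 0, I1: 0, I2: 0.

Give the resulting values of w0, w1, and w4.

w0 = I0 NOR I1 = 0 NOR 0 = 1
w1 = w0 AND I1 = 1 AND 0 = 0
w4 = I1 NOR w0 = 0 NOR 1 = 0

w0 = 1, w1 = 0, w4 = 0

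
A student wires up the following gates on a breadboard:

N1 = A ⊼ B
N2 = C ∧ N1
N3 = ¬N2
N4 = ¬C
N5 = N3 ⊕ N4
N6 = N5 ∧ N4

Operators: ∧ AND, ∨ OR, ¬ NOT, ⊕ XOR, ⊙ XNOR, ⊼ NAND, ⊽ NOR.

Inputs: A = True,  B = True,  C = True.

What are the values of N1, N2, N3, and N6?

N1 = False, N2 = False, N3 = True, N6 = False

N1 = A NAND B = True NAND True = False
N2 = C AND N1 = True AND False = False
N3 = NOT N2 = NOT False = True
N4 = NOT C = NOT True = False
N5 = N3 XOR N4 = True XOR False = True
N6 = N5 AND N4 = True AND False = False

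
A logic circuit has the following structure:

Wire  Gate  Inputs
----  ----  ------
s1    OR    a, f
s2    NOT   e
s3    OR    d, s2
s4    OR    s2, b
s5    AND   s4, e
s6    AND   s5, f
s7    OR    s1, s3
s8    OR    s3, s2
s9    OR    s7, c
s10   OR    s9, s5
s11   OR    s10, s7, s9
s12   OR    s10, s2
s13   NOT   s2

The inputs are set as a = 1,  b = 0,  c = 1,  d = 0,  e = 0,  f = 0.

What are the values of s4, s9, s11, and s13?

s4 = 1, s9 = 1, s11 = 1, s13 = 0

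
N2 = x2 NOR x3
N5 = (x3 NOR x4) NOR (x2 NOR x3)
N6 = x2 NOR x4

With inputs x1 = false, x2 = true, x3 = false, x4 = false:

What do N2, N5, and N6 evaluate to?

N2 = true NOR false = false
N5 = (false NOR false) NOR (true NOR false) = false
N6 = true NOR false = false

N2 = false, N5 = false, N6 = false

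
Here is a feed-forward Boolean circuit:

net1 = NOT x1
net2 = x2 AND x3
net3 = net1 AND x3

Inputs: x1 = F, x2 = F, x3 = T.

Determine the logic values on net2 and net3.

net2 = F, net3 = T

net1 = NOT x1 = NOT F = T
net2 = x2 AND x3 = F AND T = F
net3 = net1 AND x3 = T AND T = T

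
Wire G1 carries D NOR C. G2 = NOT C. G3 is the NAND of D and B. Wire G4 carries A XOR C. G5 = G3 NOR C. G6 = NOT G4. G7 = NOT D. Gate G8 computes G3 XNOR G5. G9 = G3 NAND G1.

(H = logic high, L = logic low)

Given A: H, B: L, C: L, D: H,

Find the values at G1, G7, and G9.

G1 = D NOR C = H NOR L = L
G3 = D NAND B = H NAND L = H
G7 = NOT D = NOT H = L
G9 = G3 NAND G1 = H NAND L = H

G1 = L  G7 = L  G9 = H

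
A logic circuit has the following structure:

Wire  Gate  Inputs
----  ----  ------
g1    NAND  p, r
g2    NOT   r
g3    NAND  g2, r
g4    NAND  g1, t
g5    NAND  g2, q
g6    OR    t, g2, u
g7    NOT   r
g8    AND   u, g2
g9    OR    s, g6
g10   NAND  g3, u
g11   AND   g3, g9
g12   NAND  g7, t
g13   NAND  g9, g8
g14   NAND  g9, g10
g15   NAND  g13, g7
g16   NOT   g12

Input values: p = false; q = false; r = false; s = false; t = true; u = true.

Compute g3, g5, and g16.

g2 = NOT r = NOT false = true
g3 = g2 NAND r = true NAND false = true
g5 = g2 NAND q = true NAND false = true
g7 = NOT r = NOT false = true
g12 = g7 NAND t = true NAND true = false
g16 = NOT g12 = NOT false = true

g3 = true; g5 = true; g16 = true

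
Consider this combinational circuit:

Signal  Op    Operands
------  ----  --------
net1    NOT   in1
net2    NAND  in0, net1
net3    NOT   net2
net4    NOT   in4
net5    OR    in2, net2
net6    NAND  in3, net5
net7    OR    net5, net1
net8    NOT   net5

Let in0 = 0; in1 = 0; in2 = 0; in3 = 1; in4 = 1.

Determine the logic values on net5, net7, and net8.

net1 = NOT in1 = NOT 0 = 1
net2 = in0 NAND net1 = 0 NAND 1 = 1
net5 = in2 OR net2 = 0 OR 1 = 1
net7 = net5 OR net1 = 1 OR 1 = 1
net8 = NOT net5 = NOT 1 = 0

net5 = 1, net7 = 1, net8 = 0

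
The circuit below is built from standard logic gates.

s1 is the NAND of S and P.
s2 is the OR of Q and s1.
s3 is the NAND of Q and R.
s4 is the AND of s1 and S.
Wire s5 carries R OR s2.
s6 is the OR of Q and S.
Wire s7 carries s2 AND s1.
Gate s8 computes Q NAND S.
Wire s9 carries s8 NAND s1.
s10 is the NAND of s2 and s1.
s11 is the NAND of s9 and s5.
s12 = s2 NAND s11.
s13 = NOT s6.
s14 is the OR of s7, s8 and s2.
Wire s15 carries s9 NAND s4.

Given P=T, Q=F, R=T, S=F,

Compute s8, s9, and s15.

s8 = T; s9 = F; s15 = T

s1 = S NAND P = F NAND T = T
s4 = s1 AND S = T AND F = F
s8 = Q NAND S = F NAND F = T
s9 = s8 NAND s1 = T NAND T = F
s15 = s9 NAND s4 = F NAND F = T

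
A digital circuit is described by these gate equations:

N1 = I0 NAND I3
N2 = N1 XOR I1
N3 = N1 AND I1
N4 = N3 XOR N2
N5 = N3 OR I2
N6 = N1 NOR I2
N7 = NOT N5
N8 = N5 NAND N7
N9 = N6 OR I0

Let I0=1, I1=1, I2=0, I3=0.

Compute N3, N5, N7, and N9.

N3 = 1, N5 = 1, N7 = 0, N9 = 1

N1 = I0 NAND I3 = 1 NAND 0 = 1
N3 = N1 AND I1 = 1 AND 1 = 1
N5 = N3 OR I2 = 1 OR 0 = 1
N6 = N1 NOR I2 = 1 NOR 0 = 0
N7 = NOT N5 = NOT 1 = 0
N9 = N6 OR I0 = 0 OR 1 = 1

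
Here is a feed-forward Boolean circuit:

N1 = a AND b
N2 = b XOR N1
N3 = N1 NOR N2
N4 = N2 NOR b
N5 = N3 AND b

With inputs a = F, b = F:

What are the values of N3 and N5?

N3 = T, N5 = F

N1 = a AND b = F AND F = F
N2 = b XOR N1 = F XOR F = F
N3 = N1 NOR N2 = F NOR F = T
N5 = N3 AND b = T AND F = F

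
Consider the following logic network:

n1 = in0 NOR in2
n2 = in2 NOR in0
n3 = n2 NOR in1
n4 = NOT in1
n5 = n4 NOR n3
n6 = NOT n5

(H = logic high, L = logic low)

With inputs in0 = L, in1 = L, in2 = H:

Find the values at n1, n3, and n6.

n1 = L  n3 = H  n6 = H

n1 = in0 NOR in2 = L NOR H = L
n2 = in2 NOR in0 = H NOR L = L
n3 = n2 NOR in1 = L NOR L = H
n4 = NOT in1 = NOT L = H
n5 = n4 NOR n3 = H NOR H = L
n6 = NOT n5 = NOT L = H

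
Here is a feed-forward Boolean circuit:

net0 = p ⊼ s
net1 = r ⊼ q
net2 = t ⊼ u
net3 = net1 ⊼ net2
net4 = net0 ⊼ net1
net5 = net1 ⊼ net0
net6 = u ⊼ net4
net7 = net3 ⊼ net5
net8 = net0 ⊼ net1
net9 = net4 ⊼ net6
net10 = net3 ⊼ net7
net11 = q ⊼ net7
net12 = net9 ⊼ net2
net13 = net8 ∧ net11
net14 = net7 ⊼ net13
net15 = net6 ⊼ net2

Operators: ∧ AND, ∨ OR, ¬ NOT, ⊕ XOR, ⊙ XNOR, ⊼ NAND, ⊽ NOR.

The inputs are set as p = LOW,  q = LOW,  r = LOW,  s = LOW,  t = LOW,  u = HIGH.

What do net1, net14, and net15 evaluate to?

net0 = p NAND s = LOW NAND LOW = HIGH
net1 = r NAND q = LOW NAND LOW = HIGH
net2 = t NAND u = LOW NAND HIGH = HIGH
net3 = net1 NAND net2 = HIGH NAND HIGH = LOW
net4 = net0 NAND net1 = HIGH NAND HIGH = LOW
net5 = net1 NAND net0 = HIGH NAND HIGH = LOW
net6 = u NAND net4 = HIGH NAND LOW = HIGH
net7 = net3 NAND net5 = LOW NAND LOW = HIGH
net8 = net0 NAND net1 = HIGH NAND HIGH = LOW
net11 = q NAND net7 = LOW NAND HIGH = HIGH
net13 = net8 AND net11 = LOW AND HIGH = LOW
net14 = net7 NAND net13 = HIGH NAND LOW = HIGH
net15 = net6 NAND net2 = HIGH NAND HIGH = LOW

net1 = HIGH, net14 = HIGH, net15 = LOW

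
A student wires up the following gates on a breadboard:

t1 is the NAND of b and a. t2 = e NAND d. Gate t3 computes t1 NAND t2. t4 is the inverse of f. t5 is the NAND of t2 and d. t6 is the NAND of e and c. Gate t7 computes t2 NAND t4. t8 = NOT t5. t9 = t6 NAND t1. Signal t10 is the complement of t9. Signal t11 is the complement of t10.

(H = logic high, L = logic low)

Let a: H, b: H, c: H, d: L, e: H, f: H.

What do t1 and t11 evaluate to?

t1 = L, t11 = H

t1 = b NAND a = H NAND H = L
t6 = e NAND c = H NAND H = L
t9 = t6 NAND t1 = L NAND L = H
t10 = NOT t9 = NOT H = L
t11 = NOT t10 = NOT L = H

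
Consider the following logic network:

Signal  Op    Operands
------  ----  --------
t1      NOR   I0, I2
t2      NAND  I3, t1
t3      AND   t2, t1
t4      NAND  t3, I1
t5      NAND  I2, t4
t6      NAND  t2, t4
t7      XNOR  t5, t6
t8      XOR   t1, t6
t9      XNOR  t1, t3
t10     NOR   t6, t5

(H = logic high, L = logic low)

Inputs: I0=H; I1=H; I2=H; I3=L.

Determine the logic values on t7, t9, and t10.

t7 = H; t9 = H; t10 = H

t1 = I0 NOR I2 = H NOR H = L
t2 = I3 NAND t1 = L NAND L = H
t3 = t2 AND t1 = H AND L = L
t4 = t3 NAND I1 = L NAND H = H
t5 = I2 NAND t4 = H NAND H = L
t6 = t2 NAND t4 = H NAND H = L
t7 = t5 XNOR t6 = L XNOR L = H
t9 = t1 XNOR t3 = L XNOR L = H
t10 = t6 NOR t5 = L NOR L = H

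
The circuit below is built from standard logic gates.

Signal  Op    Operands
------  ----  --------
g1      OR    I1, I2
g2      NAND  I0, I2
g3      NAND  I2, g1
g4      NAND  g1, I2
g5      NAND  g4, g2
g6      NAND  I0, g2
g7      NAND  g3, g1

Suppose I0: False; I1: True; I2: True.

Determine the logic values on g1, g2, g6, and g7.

g1 = I1 OR I2 = True OR True = True
g2 = I0 NAND I2 = False NAND True = True
g3 = I2 NAND g1 = True NAND True = False
g6 = I0 NAND g2 = False NAND True = True
g7 = g3 NAND g1 = False NAND True = True

g1 = True, g2 = True, g6 = True, g7 = True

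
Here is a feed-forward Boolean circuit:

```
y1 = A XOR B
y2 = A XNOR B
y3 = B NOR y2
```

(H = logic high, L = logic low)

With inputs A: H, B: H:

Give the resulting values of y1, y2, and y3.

y1 = L, y2 = H, y3 = L

y1 = A XOR B = H XOR H = L
y2 = A XNOR B = H XNOR H = H
y3 = B NOR y2 = H NOR H = L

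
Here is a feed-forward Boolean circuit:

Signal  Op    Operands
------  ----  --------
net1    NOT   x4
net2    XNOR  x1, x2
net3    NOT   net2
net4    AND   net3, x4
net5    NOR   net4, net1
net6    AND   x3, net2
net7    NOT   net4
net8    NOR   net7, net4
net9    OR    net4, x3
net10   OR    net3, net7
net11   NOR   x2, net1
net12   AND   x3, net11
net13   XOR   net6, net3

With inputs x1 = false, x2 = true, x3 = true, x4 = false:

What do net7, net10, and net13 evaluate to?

net2 = x1 XNOR x2 = false XNOR true = false
net3 = NOT net2 = NOT false = true
net4 = net3 AND x4 = true AND false = false
net6 = x3 AND net2 = true AND false = false
net7 = NOT net4 = NOT false = true
net10 = net3 OR net7 = true OR true = true
net13 = net6 XOR net3 = false XOR true = true

net7 = true, net10 = true, net13 = true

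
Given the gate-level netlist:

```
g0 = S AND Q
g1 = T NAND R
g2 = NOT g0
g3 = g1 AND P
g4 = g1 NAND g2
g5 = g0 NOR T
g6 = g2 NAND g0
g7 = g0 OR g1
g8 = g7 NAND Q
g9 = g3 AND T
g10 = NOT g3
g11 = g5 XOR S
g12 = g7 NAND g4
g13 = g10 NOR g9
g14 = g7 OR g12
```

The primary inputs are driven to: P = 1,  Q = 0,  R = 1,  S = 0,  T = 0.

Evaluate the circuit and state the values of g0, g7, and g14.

g0 = 0  g7 = 1  g14 = 1

g0 = S AND Q = 0 AND 0 = 0
g1 = T NAND R = 0 NAND 1 = 1
g2 = NOT g0 = NOT 0 = 1
g4 = g1 NAND g2 = 1 NAND 1 = 0
g7 = g0 OR g1 = 0 OR 1 = 1
g12 = g7 NAND g4 = 1 NAND 0 = 1
g14 = g7 OR g12 = 1 OR 1 = 1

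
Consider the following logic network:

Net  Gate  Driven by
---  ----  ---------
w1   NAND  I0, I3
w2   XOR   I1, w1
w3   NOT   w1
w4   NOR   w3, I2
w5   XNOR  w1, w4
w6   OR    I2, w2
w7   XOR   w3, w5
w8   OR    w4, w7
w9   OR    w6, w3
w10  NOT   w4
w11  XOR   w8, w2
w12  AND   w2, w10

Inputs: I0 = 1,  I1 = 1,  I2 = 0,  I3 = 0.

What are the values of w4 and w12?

w1 = I0 NAND I3 = 1 NAND 0 = 1
w2 = I1 XOR w1 = 1 XOR 1 = 0
w3 = NOT w1 = NOT 1 = 0
w4 = w3 NOR I2 = 0 NOR 0 = 1
w10 = NOT w4 = NOT 1 = 0
w12 = w2 AND w10 = 0 AND 0 = 0

w4 = 1, w12 = 0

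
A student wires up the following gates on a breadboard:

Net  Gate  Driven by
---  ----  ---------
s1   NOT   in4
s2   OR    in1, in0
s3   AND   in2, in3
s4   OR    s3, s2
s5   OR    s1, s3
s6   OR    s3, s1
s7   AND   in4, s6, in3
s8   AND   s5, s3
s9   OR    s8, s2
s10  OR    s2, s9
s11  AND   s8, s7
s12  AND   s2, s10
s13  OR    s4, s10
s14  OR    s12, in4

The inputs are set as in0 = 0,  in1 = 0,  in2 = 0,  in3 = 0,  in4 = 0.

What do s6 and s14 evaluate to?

s6 = 1, s14 = 0

s1 = NOT in4 = NOT 0 = 1
s2 = in1 OR in0 = 0 OR 0 = 0
s3 = in2 AND in3 = 0 AND 0 = 0
s5 = s1 OR s3 = 1 OR 0 = 1
s6 = s3 OR s1 = 0 OR 1 = 1
s8 = s5 AND s3 = 1 AND 0 = 0
s9 = s8 OR s2 = 0 OR 0 = 0
s10 = s2 OR s9 = 0 OR 0 = 0
s12 = s2 AND s10 = 0 AND 0 = 0
s14 = s12 OR in4 = 0 OR 0 = 0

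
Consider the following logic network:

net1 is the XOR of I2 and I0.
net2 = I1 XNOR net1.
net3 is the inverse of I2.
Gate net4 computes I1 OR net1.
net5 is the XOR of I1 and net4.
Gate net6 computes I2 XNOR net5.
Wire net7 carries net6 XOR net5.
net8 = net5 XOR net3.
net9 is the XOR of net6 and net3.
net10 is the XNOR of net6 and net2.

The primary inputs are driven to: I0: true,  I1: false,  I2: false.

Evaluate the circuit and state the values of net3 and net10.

net3 = true; net10 = true

net1 = I2 XOR I0 = false XOR true = true
net2 = I1 XNOR net1 = false XNOR true = false
net3 = NOT I2 = NOT false = true
net4 = I1 OR net1 = false OR true = true
net5 = I1 XOR net4 = false XOR true = true
net6 = I2 XNOR net5 = false XNOR true = false
net10 = net6 XNOR net2 = false XNOR false = true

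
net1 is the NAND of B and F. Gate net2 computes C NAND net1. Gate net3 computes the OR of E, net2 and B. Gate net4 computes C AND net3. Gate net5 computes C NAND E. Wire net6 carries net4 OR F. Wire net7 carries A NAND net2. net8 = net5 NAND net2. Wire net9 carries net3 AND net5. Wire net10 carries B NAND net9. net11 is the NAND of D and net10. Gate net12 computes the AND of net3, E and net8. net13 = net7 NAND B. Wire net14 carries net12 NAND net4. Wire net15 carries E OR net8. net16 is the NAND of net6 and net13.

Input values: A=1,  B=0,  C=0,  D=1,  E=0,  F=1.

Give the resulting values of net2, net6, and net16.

net1 = B NAND F = 0 NAND 1 = 1
net2 = C NAND net1 = 0 NAND 1 = 1
net3 = E OR net2 OR B = 0 OR 1 OR 0 = 1
net4 = C AND net3 = 0 AND 1 = 0
net6 = net4 OR F = 0 OR 1 = 1
net7 = A NAND net2 = 1 NAND 1 = 0
net13 = net7 NAND B = 0 NAND 0 = 1
net16 = net6 NAND net13 = 1 NAND 1 = 0

net2 = 1  net6 = 1  net16 = 0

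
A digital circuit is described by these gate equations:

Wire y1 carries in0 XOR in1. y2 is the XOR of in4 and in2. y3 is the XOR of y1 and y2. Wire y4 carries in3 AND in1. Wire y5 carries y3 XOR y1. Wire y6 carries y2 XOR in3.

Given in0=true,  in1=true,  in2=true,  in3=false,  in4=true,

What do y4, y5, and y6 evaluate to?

y4 = false  y5 = false  y6 = false

y1 = in0 XOR in1 = true XOR true = false
y2 = in4 XOR in2 = true XOR true = false
y3 = y1 XOR y2 = false XOR false = false
y4 = in3 AND in1 = false AND true = false
y5 = y3 XOR y1 = false XOR false = false
y6 = y2 XOR in3 = false XOR false = false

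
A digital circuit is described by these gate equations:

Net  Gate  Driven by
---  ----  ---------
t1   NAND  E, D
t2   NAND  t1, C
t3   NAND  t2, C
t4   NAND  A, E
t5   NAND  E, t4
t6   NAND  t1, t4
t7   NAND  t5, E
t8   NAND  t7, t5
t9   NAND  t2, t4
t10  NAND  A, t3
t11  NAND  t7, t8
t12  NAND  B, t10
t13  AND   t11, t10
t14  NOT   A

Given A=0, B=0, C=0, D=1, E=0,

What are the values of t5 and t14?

t5 = 1; t14 = 1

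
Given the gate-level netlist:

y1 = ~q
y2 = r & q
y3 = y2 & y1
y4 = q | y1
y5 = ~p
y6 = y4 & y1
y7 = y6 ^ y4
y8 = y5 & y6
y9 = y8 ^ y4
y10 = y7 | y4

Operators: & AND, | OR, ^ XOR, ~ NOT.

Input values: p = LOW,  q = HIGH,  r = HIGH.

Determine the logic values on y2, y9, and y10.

y1 = NOT q = NOT HIGH = LOW
y2 = r AND q = HIGH AND HIGH = HIGH
y4 = q OR y1 = HIGH OR LOW = HIGH
y5 = NOT p = NOT LOW = HIGH
y6 = y4 AND y1 = HIGH AND LOW = LOW
y7 = y6 XOR y4 = LOW XOR HIGH = HIGH
y8 = y5 AND y6 = HIGH AND LOW = LOW
y9 = y8 XOR y4 = LOW XOR HIGH = HIGH
y10 = y7 OR y4 = HIGH OR HIGH = HIGH

y2 = HIGH, y9 = HIGH, y10 = HIGH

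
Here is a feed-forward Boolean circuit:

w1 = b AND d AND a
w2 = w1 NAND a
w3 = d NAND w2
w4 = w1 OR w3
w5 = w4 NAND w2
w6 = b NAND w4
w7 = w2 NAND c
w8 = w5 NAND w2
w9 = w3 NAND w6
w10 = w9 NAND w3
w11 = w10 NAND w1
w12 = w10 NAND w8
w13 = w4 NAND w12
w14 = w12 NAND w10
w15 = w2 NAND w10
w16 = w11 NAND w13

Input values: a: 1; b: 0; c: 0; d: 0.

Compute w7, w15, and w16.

w1 = b AND d AND a = 0 AND 0 AND 1 = 0
w2 = w1 NAND a = 0 NAND 1 = 1
w3 = d NAND w2 = 0 NAND 1 = 1
w4 = w1 OR w3 = 0 OR 1 = 1
w5 = w4 NAND w2 = 1 NAND 1 = 0
w6 = b NAND w4 = 0 NAND 1 = 1
w7 = w2 NAND c = 1 NAND 0 = 1
w8 = w5 NAND w2 = 0 NAND 1 = 1
w9 = w3 NAND w6 = 1 NAND 1 = 0
w10 = w9 NAND w3 = 0 NAND 1 = 1
w11 = w10 NAND w1 = 1 NAND 0 = 1
w12 = w10 NAND w8 = 1 NAND 1 = 0
w13 = w4 NAND w12 = 1 NAND 0 = 1
w15 = w2 NAND w10 = 1 NAND 1 = 0
w16 = w11 NAND w13 = 1 NAND 1 = 0

w7 = 1  w15 = 0  w16 = 0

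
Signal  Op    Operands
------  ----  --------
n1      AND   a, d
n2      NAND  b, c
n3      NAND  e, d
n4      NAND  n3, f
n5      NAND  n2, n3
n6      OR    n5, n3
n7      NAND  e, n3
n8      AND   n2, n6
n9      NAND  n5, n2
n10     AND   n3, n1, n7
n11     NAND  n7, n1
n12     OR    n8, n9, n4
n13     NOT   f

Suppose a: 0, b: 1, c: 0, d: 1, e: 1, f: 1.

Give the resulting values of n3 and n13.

n3 = 0, n13 = 0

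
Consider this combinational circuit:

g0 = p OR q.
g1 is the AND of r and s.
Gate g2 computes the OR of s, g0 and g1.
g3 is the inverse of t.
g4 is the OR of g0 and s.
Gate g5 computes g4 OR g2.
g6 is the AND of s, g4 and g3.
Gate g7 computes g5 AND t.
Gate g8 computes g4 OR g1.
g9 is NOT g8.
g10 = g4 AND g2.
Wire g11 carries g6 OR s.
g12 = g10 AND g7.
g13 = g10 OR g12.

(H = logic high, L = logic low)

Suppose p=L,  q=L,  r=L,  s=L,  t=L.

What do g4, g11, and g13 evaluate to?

g0 = p OR q = L OR L = L
g1 = r AND s = L AND L = L
g2 = s OR g0 OR g1 = L OR L OR L = L
g3 = NOT t = NOT L = H
g4 = g0 OR s = L OR L = L
g5 = g4 OR g2 = L OR L = L
g6 = s AND g4 AND g3 = L AND L AND H = L
g7 = g5 AND t = L AND L = L
g10 = g4 AND g2 = L AND L = L
g11 = g6 OR s = L OR L = L
g12 = g10 AND g7 = L AND L = L
g13 = g10 OR g12 = L OR L = L

g4 = L  g11 = L  g13 = L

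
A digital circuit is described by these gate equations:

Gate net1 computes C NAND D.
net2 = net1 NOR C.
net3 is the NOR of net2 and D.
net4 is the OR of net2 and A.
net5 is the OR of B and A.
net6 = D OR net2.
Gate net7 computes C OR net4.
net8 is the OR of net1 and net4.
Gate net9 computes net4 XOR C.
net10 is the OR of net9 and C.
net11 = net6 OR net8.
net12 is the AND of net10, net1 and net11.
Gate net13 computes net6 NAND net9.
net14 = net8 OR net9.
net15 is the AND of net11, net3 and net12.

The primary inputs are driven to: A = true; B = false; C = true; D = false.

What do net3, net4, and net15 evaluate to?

net3 = true  net4 = true  net15 = true

net1 = C NAND D = true NAND false = true
net2 = net1 NOR C = true NOR true = false
net3 = net2 NOR D = false NOR false = true
net4 = net2 OR A = false OR true = true
net6 = D OR net2 = false OR false = false
net8 = net1 OR net4 = true OR true = true
net9 = net4 XOR C = true XOR true = false
net10 = net9 OR C = false OR true = true
net11 = net6 OR net8 = false OR true = true
net12 = net10 AND net1 AND net11 = true AND true AND true = true
net15 = net11 AND net3 AND net12 = true AND true AND true = true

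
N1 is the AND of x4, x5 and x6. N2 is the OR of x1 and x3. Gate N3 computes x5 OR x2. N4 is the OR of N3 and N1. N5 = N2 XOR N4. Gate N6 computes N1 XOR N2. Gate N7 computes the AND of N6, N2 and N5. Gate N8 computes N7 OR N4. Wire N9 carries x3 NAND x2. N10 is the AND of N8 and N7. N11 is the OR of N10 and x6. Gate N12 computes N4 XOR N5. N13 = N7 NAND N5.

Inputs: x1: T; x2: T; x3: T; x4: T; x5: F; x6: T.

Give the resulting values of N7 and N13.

N7 = F; N13 = T

N1 = x4 AND x5 AND x6 = T AND F AND T = F
N2 = x1 OR x3 = T OR T = T
N3 = x5 OR x2 = F OR T = T
N4 = N3 OR N1 = T OR F = T
N5 = N2 XOR N4 = T XOR T = F
N6 = N1 XOR N2 = F XOR T = T
N7 = N6 AND N2 AND N5 = T AND T AND F = F
N13 = N7 NAND N5 = F NAND F = T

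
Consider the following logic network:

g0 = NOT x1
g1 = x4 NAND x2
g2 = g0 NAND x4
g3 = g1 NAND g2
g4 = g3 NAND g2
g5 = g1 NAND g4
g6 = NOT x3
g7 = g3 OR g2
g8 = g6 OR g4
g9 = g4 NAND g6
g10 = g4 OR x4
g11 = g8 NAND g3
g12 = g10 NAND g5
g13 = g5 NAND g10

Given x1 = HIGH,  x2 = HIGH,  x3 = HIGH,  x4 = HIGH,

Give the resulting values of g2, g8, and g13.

g0 = NOT x1 = NOT HIGH = LOW
g1 = x4 NAND x2 = HIGH NAND HIGH = LOW
g2 = g0 NAND x4 = LOW NAND HIGH = HIGH
g3 = g1 NAND g2 = LOW NAND HIGH = HIGH
g4 = g3 NAND g2 = HIGH NAND HIGH = LOW
g5 = g1 NAND g4 = LOW NAND LOW = HIGH
g6 = NOT x3 = NOT HIGH = LOW
g8 = g6 OR g4 = LOW OR LOW = LOW
g10 = g4 OR x4 = LOW OR HIGH = HIGH
g13 = g5 NAND g10 = HIGH NAND HIGH = LOW

g2 = HIGH  g8 = LOW  g13 = LOW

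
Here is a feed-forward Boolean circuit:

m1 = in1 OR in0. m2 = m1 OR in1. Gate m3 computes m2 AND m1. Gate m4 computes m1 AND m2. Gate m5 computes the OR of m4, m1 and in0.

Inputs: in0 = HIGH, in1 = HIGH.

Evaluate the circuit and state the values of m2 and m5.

m2 = HIGH; m5 = HIGH

m1 = in1 OR in0 = HIGH OR HIGH = HIGH
m2 = m1 OR in1 = HIGH OR HIGH = HIGH
m4 = m1 AND m2 = HIGH AND HIGH = HIGH
m5 = m4 OR m1 OR in0 = HIGH OR HIGH OR HIGH = HIGH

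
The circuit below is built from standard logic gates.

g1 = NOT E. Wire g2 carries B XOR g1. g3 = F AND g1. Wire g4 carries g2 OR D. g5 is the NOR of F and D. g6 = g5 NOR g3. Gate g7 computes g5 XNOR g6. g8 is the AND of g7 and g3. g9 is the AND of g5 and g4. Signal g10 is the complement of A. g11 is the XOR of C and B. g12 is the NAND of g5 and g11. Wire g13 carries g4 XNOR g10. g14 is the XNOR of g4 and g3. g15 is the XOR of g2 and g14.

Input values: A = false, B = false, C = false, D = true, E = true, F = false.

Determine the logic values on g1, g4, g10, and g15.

g1 = NOT E = NOT true = false
g2 = B XOR g1 = false XOR false = false
g3 = F AND g1 = false AND false = false
g4 = g2 OR D = false OR true = true
g10 = NOT A = NOT false = true
g14 = g4 XNOR g3 = true XNOR false = false
g15 = g2 XOR g14 = false XOR false = false

g1 = false; g4 = true; g10 = true; g15 = false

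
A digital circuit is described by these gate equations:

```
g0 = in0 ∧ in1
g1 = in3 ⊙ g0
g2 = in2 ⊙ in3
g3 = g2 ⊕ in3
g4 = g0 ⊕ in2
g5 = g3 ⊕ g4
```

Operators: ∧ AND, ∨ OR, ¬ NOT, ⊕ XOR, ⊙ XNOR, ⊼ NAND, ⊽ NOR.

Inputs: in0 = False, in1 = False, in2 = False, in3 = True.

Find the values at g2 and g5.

g0 = in0 AND in1 = False AND False = False
g2 = in2 XNOR in3 = False XNOR True = False
g3 = g2 XOR in3 = False XOR True = True
g4 = g0 XOR in2 = False XOR False = False
g5 = g3 XOR g4 = True XOR False = True

g2 = False, g5 = True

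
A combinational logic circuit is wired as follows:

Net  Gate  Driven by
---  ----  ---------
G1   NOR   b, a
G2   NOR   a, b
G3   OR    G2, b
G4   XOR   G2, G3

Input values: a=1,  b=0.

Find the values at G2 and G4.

G2 = a NOR b = 1 NOR 0 = 0
G3 = G2 OR b = 0 OR 0 = 0
G4 = G2 XOR G3 = 0 XOR 0 = 0

G2 = 0; G4 = 0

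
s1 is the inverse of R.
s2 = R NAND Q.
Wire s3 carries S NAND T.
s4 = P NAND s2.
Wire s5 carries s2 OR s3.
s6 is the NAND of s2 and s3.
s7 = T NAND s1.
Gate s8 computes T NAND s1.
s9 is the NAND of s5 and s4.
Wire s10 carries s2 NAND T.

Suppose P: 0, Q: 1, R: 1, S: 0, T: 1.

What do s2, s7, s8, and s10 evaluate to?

s1 = NOT R = NOT 1 = 0
s2 = R NAND Q = 1 NAND 1 = 0
s7 = T NAND s1 = 1 NAND 0 = 1
s8 = T NAND s1 = 1 NAND 0 = 1
s10 = s2 NAND T = 0 NAND 1 = 1

s2 = 0; s7 = 1; s8 = 1; s10 = 1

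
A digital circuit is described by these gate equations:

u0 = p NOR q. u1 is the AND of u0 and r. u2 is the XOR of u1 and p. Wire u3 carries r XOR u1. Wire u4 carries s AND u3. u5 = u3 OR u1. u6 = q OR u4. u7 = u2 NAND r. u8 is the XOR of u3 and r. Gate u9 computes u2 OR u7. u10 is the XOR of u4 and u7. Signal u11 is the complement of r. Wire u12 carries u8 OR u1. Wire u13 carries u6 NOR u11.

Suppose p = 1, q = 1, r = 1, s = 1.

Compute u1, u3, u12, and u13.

u1 = 0, u3 = 1, u12 = 0, u13 = 0

u0 = p NOR q = 1 NOR 1 = 0
u1 = u0 AND r = 0 AND 1 = 0
u3 = r XOR u1 = 1 XOR 0 = 1
u4 = s AND u3 = 1 AND 1 = 1
u6 = q OR u4 = 1 OR 1 = 1
u8 = u3 XOR r = 1 XOR 1 = 0
u11 = NOT r = NOT 1 = 0
u12 = u8 OR u1 = 0 OR 0 = 0
u13 = u6 NOR u11 = 1 NOR 0 = 0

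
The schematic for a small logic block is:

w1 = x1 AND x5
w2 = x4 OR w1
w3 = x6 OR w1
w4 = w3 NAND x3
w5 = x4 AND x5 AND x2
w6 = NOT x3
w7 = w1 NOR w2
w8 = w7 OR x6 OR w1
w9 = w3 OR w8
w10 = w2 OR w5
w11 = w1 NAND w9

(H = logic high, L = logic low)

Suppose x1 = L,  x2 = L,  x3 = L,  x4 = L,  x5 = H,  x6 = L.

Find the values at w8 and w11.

w1 = x1 AND x5 = L AND H = L
w2 = x4 OR w1 = L OR L = L
w3 = x6 OR w1 = L OR L = L
w7 = w1 NOR w2 = L NOR L = H
w8 = w7 OR x6 OR w1 = H OR L OR L = H
w9 = w3 OR w8 = L OR H = H
w11 = w1 NAND w9 = L NAND H = H

w8 = H; w11 = H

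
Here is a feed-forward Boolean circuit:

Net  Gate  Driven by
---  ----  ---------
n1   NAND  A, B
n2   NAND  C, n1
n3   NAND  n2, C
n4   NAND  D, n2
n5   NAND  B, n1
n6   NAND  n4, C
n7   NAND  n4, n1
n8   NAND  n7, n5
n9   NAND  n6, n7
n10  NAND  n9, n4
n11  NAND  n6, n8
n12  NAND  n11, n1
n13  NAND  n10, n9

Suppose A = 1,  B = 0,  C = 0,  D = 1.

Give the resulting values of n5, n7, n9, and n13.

n5 = 1  n7 = 1  n9 = 0  n13 = 1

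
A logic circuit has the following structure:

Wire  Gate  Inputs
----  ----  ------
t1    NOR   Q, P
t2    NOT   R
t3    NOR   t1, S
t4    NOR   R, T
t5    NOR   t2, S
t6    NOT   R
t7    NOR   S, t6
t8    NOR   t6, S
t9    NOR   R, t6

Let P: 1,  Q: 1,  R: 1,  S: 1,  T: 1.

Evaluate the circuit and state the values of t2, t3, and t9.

t1 = Q NOR P = 1 NOR 1 = 0
t2 = NOT R = NOT 1 = 0
t3 = t1 NOR S = 0 NOR 1 = 0
t6 = NOT R = NOT 1 = 0
t9 = R NOR t6 = 1 NOR 0 = 0

t2 = 0  t3 = 0  t9 = 0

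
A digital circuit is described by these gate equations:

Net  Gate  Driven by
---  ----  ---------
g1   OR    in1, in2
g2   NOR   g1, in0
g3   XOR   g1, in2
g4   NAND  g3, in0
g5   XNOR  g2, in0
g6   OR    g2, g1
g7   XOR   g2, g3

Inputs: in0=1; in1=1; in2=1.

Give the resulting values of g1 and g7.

g1 = 1; g7 = 0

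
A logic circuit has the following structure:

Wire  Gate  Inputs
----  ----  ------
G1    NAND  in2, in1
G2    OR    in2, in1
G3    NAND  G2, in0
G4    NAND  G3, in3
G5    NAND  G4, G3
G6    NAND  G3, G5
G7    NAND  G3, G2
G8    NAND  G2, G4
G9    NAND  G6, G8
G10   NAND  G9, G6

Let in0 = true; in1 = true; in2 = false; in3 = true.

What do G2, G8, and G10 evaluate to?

G2 = in2 OR in1 = false OR true = true
G3 = G2 NAND in0 = true NAND true = false
G4 = G3 NAND in3 = false NAND true = true
G5 = G4 NAND G3 = true NAND false = true
G6 = G3 NAND G5 = false NAND true = true
G8 = G2 NAND G4 = true NAND true = false
G9 = G6 NAND G8 = true NAND false = true
G10 = G9 NAND G6 = true NAND true = false

G2 = true; G8 = false; G10 = false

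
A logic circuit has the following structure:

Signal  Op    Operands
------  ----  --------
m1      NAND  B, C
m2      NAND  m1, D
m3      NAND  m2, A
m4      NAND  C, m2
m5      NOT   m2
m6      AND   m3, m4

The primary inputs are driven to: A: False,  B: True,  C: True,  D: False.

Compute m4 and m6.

m1 = B NAND C = True NAND True = False
m2 = m1 NAND D = False NAND False = True
m3 = m2 NAND A = True NAND False = True
m4 = C NAND m2 = True NAND True = False
m6 = m3 AND m4 = True AND False = False

m4 = False, m6 = False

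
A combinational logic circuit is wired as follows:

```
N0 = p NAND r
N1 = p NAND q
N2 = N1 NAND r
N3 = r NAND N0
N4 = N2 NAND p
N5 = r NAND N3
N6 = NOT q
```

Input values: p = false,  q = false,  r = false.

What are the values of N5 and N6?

N5 = true, N6 = true

N0 = p NAND r = false NAND false = true
N3 = r NAND N0 = false NAND true = true
N5 = r NAND N3 = false NAND true = true
N6 = NOT q = NOT false = true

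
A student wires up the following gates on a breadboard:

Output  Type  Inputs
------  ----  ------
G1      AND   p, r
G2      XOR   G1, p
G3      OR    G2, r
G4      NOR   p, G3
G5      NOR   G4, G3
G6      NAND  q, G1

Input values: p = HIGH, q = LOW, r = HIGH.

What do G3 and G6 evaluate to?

G1 = p AND r = HIGH AND HIGH = HIGH
G2 = G1 XOR p = HIGH XOR HIGH = LOW
G3 = G2 OR r = LOW OR HIGH = HIGH
G6 = q NAND G1 = LOW NAND HIGH = HIGH

G3 = HIGH  G6 = HIGH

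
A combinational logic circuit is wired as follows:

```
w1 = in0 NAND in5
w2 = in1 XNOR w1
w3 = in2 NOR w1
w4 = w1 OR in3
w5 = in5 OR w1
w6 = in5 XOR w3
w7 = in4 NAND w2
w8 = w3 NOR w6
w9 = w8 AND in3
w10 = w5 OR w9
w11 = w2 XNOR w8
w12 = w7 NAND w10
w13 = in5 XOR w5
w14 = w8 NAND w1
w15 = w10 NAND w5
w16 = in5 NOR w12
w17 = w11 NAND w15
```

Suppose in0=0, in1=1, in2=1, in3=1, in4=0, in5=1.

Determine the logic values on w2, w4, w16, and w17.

w1 = in0 NAND in5 = 0 NAND 1 = 1
w2 = in1 XNOR w1 = 1 XNOR 1 = 1
w3 = in2 NOR w1 = 1 NOR 1 = 0
w4 = w1 OR in3 = 1 OR 1 = 1
w5 = in5 OR w1 = 1 OR 1 = 1
w6 = in5 XOR w3 = 1 XOR 0 = 1
w7 = in4 NAND w2 = 0 NAND 1 = 1
w8 = w3 NOR w6 = 0 NOR 1 = 0
w9 = w8 AND in3 = 0 AND 1 = 0
w10 = w5 OR w9 = 1 OR 0 = 1
w11 = w2 XNOR w8 = 1 XNOR 0 = 0
w12 = w7 NAND w10 = 1 NAND 1 = 0
w15 = w10 NAND w5 = 1 NAND 1 = 0
w16 = in5 NOR w12 = 1 NOR 0 = 0
w17 = w11 NAND w15 = 0 NAND 0 = 1

w2 = 1, w4 = 1, w16 = 0, w17 = 1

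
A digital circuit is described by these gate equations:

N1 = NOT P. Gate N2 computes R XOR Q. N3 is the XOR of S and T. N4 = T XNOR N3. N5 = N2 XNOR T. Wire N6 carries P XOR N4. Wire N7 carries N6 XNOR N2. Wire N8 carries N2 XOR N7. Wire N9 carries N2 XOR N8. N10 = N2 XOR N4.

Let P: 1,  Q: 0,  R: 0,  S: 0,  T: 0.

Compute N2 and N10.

N2 = 0, N10 = 1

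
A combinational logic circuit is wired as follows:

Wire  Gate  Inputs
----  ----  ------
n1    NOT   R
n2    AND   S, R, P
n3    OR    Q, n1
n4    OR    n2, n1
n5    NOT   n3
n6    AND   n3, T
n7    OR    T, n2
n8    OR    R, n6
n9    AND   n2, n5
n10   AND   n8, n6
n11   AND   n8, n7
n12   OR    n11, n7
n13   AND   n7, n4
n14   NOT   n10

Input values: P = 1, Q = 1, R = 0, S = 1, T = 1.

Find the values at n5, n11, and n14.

n1 = NOT R = NOT 0 = 1
n2 = S AND R AND P = 1 AND 0 AND 1 = 0
n3 = Q OR n1 = 1 OR 1 = 1
n5 = NOT n3 = NOT 1 = 0
n6 = n3 AND T = 1 AND 1 = 1
n7 = T OR n2 = 1 OR 0 = 1
n8 = R OR n6 = 0 OR 1 = 1
n10 = n8 AND n6 = 1 AND 1 = 1
n11 = n8 AND n7 = 1 AND 1 = 1
n14 = NOT n10 = NOT 1 = 0

n5 = 0  n11 = 1  n14 = 0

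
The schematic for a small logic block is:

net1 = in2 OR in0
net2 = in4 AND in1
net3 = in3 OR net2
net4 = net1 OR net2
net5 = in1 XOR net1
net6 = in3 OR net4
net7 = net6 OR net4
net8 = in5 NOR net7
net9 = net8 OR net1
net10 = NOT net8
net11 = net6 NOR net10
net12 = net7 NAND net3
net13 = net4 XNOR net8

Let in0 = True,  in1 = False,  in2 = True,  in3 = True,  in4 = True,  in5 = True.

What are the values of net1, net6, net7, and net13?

net1 = True  net6 = True  net7 = True  net13 = False

net1 = in2 OR in0 = True OR True = True
net2 = in4 AND in1 = True AND False = False
net4 = net1 OR net2 = True OR False = True
net6 = in3 OR net4 = True OR True = True
net7 = net6 OR net4 = True OR True = True
net8 = in5 NOR net7 = True NOR True = False
net13 = net4 XNOR net8 = True XNOR False = False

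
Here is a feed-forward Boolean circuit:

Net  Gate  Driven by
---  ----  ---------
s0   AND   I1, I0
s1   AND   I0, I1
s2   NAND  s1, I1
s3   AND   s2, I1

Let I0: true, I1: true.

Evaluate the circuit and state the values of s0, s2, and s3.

s0 = I1 AND I0 = true AND true = true
s1 = I0 AND I1 = true AND true = true
s2 = s1 NAND I1 = true NAND true = false
s3 = s2 AND I1 = false AND true = false

s0 = true, s2 = false, s3 = false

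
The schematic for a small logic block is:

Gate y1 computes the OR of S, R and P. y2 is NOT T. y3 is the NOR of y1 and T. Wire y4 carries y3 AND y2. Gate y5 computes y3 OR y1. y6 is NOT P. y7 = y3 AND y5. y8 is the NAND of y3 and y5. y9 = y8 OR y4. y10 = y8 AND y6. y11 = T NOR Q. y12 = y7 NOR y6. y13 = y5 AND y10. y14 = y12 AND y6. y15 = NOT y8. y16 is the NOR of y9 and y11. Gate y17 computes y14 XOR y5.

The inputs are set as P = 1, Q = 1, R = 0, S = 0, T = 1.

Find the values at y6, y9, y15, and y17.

y6 = 0  y9 = 1  y15 = 0  y17 = 1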